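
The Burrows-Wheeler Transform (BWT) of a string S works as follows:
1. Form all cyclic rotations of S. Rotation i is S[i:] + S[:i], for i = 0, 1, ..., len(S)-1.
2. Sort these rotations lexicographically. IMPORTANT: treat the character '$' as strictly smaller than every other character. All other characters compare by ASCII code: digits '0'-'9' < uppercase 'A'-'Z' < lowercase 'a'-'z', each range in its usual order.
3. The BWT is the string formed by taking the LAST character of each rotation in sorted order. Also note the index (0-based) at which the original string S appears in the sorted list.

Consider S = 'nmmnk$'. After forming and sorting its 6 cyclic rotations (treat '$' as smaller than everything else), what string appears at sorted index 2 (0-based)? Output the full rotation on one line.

Answer: mmnk$n

Derivation:
All 6 rotations (rotation i = S[i:]+S[:i]):
  rot[0] = nmmnk$
  rot[1] = mmnk$n
  rot[2] = mnk$nm
  rot[3] = nk$nmm
  rot[4] = k$nmmn
  rot[5] = $nmmnk
Sorted (with $ < everything):
  sorted[0] = $nmmnk
  sorted[1] = k$nmmn
  sorted[2] = mmnk$n
  sorted[3] = mnk$nm
  sorted[4] = nk$nmm
  sorted[5] = nmmnk$
sorted[2] = mmnk$n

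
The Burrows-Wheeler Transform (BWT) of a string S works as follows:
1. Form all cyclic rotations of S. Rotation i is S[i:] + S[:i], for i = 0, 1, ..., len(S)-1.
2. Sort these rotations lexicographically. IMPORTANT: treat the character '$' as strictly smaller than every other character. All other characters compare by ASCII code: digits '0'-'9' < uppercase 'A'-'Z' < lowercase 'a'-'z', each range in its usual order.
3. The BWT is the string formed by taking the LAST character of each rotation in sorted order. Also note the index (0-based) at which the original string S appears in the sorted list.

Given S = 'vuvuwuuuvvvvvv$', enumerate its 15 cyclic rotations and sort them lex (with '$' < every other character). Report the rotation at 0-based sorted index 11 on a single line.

All 15 rotations (rotation i = S[i:]+S[:i]):
  rot[0] = vuvuwuuuvvvvvv$
  rot[1] = uvuwuuuvvvvvv$v
  rot[2] = vuwuuuvvvvvv$vu
  rot[3] = uwuuuvvvvvv$vuv
  rot[4] = wuuuvvvvvv$vuvu
  rot[5] = uuuvvvvvv$vuvuw
  rot[6] = uuvvvvvv$vuvuwu
  rot[7] = uvvvvvv$vuvuwuu
  rot[8] = vvvvvv$vuvuwuuu
  rot[9] = vvvvv$vuvuwuuuv
  rot[10] = vvvv$vuvuwuuuvv
  rot[11] = vvv$vuvuwuuuvvv
  rot[12] = vv$vuvuwuuuvvvv
  rot[13] = v$vuvuwuuuvvvvv
  rot[14] = $vuvuwuuuvvvvvv
Sorted (with $ < everything):
  sorted[0] = $vuvuwuuuvvvvvv
  sorted[1] = uuuvvvvvv$vuvuw
  sorted[2] = uuvvvvvv$vuvuwu
  sorted[3] = uvuwuuuvvvvvv$v
  sorted[4] = uvvvvvv$vuvuwuu
  sorted[5] = uwuuuvvvvvv$vuv
  sorted[6] = v$vuvuwuuuvvvvv
  sorted[7] = vuvuwuuuvvvvvv$
  sorted[8] = vuwuuuvvvvvv$vu
  sorted[9] = vv$vuvuwuuuvvvv
  sorted[10] = vvv$vuvuwuuuvvv
  sorted[11] = vvvv$vuvuwuuuvv
  sorted[12] = vvvvv$vuvuwuuuv
  sorted[13] = vvvvvv$vuvuwuuu
  sorted[14] = wuuuvvvvvv$vuvu
sorted[11] = vvvv$vuvuwuuuvv

Answer: vvvv$vuvuwuuuvv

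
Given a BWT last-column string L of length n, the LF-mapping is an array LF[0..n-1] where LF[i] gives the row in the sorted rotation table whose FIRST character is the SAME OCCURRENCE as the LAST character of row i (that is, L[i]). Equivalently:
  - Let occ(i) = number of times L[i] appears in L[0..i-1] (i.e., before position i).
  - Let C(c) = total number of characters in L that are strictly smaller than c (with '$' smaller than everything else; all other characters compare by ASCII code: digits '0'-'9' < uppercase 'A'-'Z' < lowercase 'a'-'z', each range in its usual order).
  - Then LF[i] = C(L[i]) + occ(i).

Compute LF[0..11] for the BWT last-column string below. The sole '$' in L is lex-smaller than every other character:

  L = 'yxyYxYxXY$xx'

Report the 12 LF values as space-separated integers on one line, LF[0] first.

Answer: 10 5 11 2 6 3 7 1 4 0 8 9

Derivation:
Char counts: '$':1, 'X':1, 'Y':3, 'x':5, 'y':2
C (first-col start): C('$')=0, C('X')=1, C('Y')=2, C('x')=5, C('y')=10
L[0]='y': occ=0, LF[0]=C('y')+0=10+0=10
L[1]='x': occ=0, LF[1]=C('x')+0=5+0=5
L[2]='y': occ=1, LF[2]=C('y')+1=10+1=11
L[3]='Y': occ=0, LF[3]=C('Y')+0=2+0=2
L[4]='x': occ=1, LF[4]=C('x')+1=5+1=6
L[5]='Y': occ=1, LF[5]=C('Y')+1=2+1=3
L[6]='x': occ=2, LF[6]=C('x')+2=5+2=7
L[7]='X': occ=0, LF[7]=C('X')+0=1+0=1
L[8]='Y': occ=2, LF[8]=C('Y')+2=2+2=4
L[9]='$': occ=0, LF[9]=C('$')+0=0+0=0
L[10]='x': occ=3, LF[10]=C('x')+3=5+3=8
L[11]='x': occ=4, LF[11]=C('x')+4=5+4=9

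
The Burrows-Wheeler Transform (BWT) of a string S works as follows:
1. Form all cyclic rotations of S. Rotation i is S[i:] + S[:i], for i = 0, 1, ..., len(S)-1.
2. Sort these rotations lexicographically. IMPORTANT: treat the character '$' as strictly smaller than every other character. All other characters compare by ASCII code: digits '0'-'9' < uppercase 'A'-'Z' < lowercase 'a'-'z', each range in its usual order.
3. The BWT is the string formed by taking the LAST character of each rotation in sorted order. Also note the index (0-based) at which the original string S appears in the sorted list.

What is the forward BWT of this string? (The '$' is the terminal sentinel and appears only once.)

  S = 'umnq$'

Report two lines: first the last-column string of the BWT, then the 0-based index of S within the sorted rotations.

All 5 rotations (rotation i = S[i:]+S[:i]):
  rot[0] = umnq$
  rot[1] = mnq$u
  rot[2] = nq$um
  rot[3] = q$umn
  rot[4] = $umnq
Sorted (with $ < everything):
  sorted[0] = $umnq  (last char: 'q')
  sorted[1] = mnq$u  (last char: 'u')
  sorted[2] = nq$um  (last char: 'm')
  sorted[3] = q$umn  (last char: 'n')
  sorted[4] = umnq$  (last char: '$')
Last column: qumn$
Original string S is at sorted index 4

Answer: qumn$
4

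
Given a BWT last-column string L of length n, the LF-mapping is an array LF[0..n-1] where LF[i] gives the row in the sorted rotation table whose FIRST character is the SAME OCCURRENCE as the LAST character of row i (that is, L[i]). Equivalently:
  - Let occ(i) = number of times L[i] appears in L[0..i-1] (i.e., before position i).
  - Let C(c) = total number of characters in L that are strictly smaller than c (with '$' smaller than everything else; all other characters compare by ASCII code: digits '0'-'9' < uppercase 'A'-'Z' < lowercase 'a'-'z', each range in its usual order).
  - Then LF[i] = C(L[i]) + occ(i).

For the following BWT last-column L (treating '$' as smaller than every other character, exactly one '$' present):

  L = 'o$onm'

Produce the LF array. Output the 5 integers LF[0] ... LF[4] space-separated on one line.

Answer: 3 0 4 2 1

Derivation:
Char counts: '$':1, 'm':1, 'n':1, 'o':2
C (first-col start): C('$')=0, C('m')=1, C('n')=2, C('o')=3
L[0]='o': occ=0, LF[0]=C('o')+0=3+0=3
L[1]='$': occ=0, LF[1]=C('$')+0=0+0=0
L[2]='o': occ=1, LF[2]=C('o')+1=3+1=4
L[3]='n': occ=0, LF[3]=C('n')+0=2+0=2
L[4]='m': occ=0, LF[4]=C('m')+0=1+0=1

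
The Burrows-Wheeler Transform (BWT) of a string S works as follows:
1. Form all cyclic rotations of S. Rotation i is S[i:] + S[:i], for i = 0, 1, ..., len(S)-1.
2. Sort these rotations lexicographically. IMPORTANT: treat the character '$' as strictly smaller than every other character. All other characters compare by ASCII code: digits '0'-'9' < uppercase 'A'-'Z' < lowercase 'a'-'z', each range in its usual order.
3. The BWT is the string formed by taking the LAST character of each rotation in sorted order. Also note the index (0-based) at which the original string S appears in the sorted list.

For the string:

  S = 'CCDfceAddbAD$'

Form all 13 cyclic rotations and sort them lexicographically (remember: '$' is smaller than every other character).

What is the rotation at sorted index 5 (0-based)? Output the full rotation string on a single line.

All 13 rotations (rotation i = S[i:]+S[:i]):
  rot[0] = CCDfceAddbAD$
  rot[1] = CDfceAddbAD$C
  rot[2] = DfceAddbAD$CC
  rot[3] = fceAddbAD$CCD
  rot[4] = ceAddbAD$CCDf
  rot[5] = eAddbAD$CCDfc
  rot[6] = AddbAD$CCDfce
  rot[7] = ddbAD$CCDfceA
  rot[8] = dbAD$CCDfceAd
  rot[9] = bAD$CCDfceAdd
  rot[10] = AD$CCDfceAddb
  rot[11] = D$CCDfceAddbA
  rot[12] = $CCDfceAddbAD
Sorted (with $ < everything):
  sorted[0] = $CCDfceAddbAD
  sorted[1] = AD$CCDfceAddb
  sorted[2] = AddbAD$CCDfce
  sorted[3] = CCDfceAddbAD$
  sorted[4] = CDfceAddbAD$C
  sorted[5] = D$CCDfceAddbA
  sorted[6] = DfceAddbAD$CC
  sorted[7] = bAD$CCDfceAdd
  sorted[8] = ceAddbAD$CCDf
  sorted[9] = dbAD$CCDfceAd
  sorted[10] = ddbAD$CCDfceA
  sorted[11] = eAddbAD$CCDfc
  sorted[12] = fceAddbAD$CCD
sorted[5] = D$CCDfceAddbA

Answer: D$CCDfceAddbA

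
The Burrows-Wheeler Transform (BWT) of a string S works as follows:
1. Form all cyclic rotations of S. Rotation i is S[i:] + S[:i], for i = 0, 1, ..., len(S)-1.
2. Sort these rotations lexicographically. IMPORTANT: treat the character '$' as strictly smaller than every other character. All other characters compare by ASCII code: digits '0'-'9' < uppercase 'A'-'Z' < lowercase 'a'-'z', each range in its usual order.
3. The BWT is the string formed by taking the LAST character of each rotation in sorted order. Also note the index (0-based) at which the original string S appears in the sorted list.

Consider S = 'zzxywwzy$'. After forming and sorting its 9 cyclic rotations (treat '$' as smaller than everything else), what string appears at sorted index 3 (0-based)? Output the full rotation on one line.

Answer: xywwzy$zz

Derivation:
All 9 rotations (rotation i = S[i:]+S[:i]):
  rot[0] = zzxywwzy$
  rot[1] = zxywwzy$z
  rot[2] = xywwzy$zz
  rot[3] = ywwzy$zzx
  rot[4] = wwzy$zzxy
  rot[5] = wzy$zzxyw
  rot[6] = zy$zzxyww
  rot[7] = y$zzxywwz
  rot[8] = $zzxywwzy
Sorted (with $ < everything):
  sorted[0] = $zzxywwzy
  sorted[1] = wwzy$zzxy
  sorted[2] = wzy$zzxyw
  sorted[3] = xywwzy$zz
  sorted[4] = y$zzxywwz
  sorted[5] = ywwzy$zzx
  sorted[6] = zxywwzy$z
  sorted[7] = zy$zzxyww
  sorted[8] = zzxywwzy$
sorted[3] = xywwzy$zz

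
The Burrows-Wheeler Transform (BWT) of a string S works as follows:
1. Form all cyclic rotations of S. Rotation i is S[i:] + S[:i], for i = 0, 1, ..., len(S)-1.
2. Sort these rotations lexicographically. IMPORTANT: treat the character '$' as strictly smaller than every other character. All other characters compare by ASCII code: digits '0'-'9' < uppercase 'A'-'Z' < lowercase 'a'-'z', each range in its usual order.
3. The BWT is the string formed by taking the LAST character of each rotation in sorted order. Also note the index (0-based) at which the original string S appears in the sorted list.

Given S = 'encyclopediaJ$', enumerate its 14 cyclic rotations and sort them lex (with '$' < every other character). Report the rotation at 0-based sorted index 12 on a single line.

Answer: pediaJ$encyclo

Derivation:
All 14 rotations (rotation i = S[i:]+S[:i]):
  rot[0] = encyclopediaJ$
  rot[1] = ncyclopediaJ$e
  rot[2] = cyclopediaJ$en
  rot[3] = yclopediaJ$enc
  rot[4] = clopediaJ$ency
  rot[5] = lopediaJ$encyc
  rot[6] = opediaJ$encycl
  rot[7] = pediaJ$encyclo
  rot[8] = ediaJ$encyclop
  rot[9] = diaJ$encyclope
  rot[10] = iaJ$encycloped
  rot[11] = aJ$encyclopedi
  rot[12] = J$encyclopedia
  rot[13] = $encyclopediaJ
Sorted (with $ < everything):
  sorted[0] = $encyclopediaJ
  sorted[1] = J$encyclopedia
  sorted[2] = aJ$encyclopedi
  sorted[3] = clopediaJ$ency
  sorted[4] = cyclopediaJ$en
  sorted[5] = diaJ$encyclope
  sorted[6] = ediaJ$encyclop
  sorted[7] = encyclopediaJ$
  sorted[8] = iaJ$encycloped
  sorted[9] = lopediaJ$encyc
  sorted[10] = ncyclopediaJ$e
  sorted[11] = opediaJ$encycl
  sorted[12] = pediaJ$encyclo
  sorted[13] = yclopediaJ$enc
sorted[12] = pediaJ$encyclo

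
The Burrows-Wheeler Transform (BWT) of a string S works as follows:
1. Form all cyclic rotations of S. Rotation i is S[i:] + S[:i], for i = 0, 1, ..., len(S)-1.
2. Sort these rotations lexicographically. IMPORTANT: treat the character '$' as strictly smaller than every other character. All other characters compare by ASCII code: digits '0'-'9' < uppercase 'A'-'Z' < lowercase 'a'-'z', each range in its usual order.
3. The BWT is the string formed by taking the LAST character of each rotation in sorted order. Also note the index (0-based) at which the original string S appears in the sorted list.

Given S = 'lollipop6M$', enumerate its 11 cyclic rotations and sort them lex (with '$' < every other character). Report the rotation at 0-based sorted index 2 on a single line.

All 11 rotations (rotation i = S[i:]+S[:i]):
  rot[0] = lollipop6M$
  rot[1] = ollipop6M$l
  rot[2] = llipop6M$lo
  rot[3] = lipop6M$lol
  rot[4] = ipop6M$loll
  rot[5] = pop6M$lolli
  rot[6] = op6M$lollip
  rot[7] = p6M$lollipo
  rot[8] = 6M$lollipop
  rot[9] = M$lollipop6
  rot[10] = $lollipop6M
Sorted (with $ < everything):
  sorted[0] = $lollipop6M
  sorted[1] = 6M$lollipop
  sorted[2] = M$lollipop6
  sorted[3] = ipop6M$loll
  sorted[4] = lipop6M$lol
  sorted[5] = llipop6M$lo
  sorted[6] = lollipop6M$
  sorted[7] = ollipop6M$l
  sorted[8] = op6M$lollip
  sorted[9] = p6M$lollipo
  sorted[10] = pop6M$lolli
sorted[2] = M$lollipop6

Answer: M$lollipop6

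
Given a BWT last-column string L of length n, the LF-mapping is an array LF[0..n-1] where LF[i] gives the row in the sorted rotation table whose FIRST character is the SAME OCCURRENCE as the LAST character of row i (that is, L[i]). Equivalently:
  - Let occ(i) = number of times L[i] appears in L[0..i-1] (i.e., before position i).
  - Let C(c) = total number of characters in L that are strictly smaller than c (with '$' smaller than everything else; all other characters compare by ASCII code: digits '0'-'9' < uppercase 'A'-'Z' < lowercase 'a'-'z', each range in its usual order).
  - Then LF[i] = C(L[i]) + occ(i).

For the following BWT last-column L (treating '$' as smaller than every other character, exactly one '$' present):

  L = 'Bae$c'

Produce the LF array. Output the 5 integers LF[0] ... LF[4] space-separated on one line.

Char counts: '$':1, 'B':1, 'a':1, 'c':1, 'e':1
C (first-col start): C('$')=0, C('B')=1, C('a')=2, C('c')=3, C('e')=4
L[0]='B': occ=0, LF[0]=C('B')+0=1+0=1
L[1]='a': occ=0, LF[1]=C('a')+0=2+0=2
L[2]='e': occ=0, LF[2]=C('e')+0=4+0=4
L[3]='$': occ=0, LF[3]=C('$')+0=0+0=0
L[4]='c': occ=0, LF[4]=C('c')+0=3+0=3

Answer: 1 2 4 0 3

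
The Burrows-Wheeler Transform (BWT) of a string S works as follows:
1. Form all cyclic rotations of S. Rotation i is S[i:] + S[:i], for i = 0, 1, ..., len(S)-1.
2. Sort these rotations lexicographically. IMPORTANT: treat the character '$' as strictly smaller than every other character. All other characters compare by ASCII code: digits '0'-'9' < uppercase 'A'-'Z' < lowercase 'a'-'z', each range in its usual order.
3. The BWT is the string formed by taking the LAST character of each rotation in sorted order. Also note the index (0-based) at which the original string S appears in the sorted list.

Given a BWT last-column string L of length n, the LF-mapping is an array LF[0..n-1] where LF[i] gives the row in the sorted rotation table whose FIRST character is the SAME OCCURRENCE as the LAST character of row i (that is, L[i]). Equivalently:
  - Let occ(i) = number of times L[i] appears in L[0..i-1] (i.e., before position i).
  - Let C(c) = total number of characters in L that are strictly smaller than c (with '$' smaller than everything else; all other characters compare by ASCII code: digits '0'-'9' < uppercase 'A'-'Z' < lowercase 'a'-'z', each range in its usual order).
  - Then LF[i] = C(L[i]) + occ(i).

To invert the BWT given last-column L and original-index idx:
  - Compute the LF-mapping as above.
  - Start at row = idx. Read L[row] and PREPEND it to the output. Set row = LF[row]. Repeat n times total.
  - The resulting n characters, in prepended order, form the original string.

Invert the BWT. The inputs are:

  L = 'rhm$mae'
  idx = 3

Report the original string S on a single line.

LF mapping: 6 3 4 0 5 1 2
Walk LF starting at row 3, prepending L[row]:
  step 1: row=3, L[3]='$', prepend. Next row=LF[3]=0
  step 2: row=0, L[0]='r', prepend. Next row=LF[0]=6
  step 3: row=6, L[6]='e', prepend. Next row=LF[6]=2
  step 4: row=2, L[2]='m', prepend. Next row=LF[2]=4
  step 5: row=4, L[4]='m', prepend. Next row=LF[4]=5
  step 6: row=5, L[5]='a', prepend. Next row=LF[5]=1
  step 7: row=1, L[1]='h', prepend. Next row=LF[1]=3
Reversed output: hammer$

Answer: hammer$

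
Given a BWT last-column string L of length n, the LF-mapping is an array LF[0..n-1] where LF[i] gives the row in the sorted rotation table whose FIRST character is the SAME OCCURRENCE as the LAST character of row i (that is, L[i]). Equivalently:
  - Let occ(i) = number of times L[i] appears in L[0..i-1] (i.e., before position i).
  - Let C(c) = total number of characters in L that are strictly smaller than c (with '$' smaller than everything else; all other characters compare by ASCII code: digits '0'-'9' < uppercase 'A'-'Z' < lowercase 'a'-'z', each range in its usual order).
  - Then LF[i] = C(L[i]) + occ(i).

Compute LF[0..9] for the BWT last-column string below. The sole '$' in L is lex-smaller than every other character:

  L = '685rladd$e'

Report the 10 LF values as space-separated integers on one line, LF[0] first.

Char counts: '$':1, '5':1, '6':1, '8':1, 'a':1, 'd':2, 'e':1, 'l':1, 'r':1
C (first-col start): C('$')=0, C('5')=1, C('6')=2, C('8')=3, C('a')=4, C('d')=5, C('e')=7, C('l')=8, C('r')=9
L[0]='6': occ=0, LF[0]=C('6')+0=2+0=2
L[1]='8': occ=0, LF[1]=C('8')+0=3+0=3
L[2]='5': occ=0, LF[2]=C('5')+0=1+0=1
L[3]='r': occ=0, LF[3]=C('r')+0=9+0=9
L[4]='l': occ=0, LF[4]=C('l')+0=8+0=8
L[5]='a': occ=0, LF[5]=C('a')+0=4+0=4
L[6]='d': occ=0, LF[6]=C('d')+0=5+0=5
L[7]='d': occ=1, LF[7]=C('d')+1=5+1=6
L[8]='$': occ=0, LF[8]=C('$')+0=0+0=0
L[9]='e': occ=0, LF[9]=C('e')+0=7+0=7

Answer: 2 3 1 9 8 4 5 6 0 7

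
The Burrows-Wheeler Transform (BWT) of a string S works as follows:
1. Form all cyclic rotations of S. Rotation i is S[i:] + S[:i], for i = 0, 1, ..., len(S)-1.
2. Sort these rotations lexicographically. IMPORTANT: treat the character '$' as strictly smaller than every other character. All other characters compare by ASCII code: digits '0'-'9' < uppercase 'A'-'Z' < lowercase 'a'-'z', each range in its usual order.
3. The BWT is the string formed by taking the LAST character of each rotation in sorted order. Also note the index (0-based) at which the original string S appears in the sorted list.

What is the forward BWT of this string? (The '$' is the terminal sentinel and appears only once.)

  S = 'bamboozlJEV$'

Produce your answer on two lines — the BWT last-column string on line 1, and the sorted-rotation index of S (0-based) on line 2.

All 12 rotations (rotation i = S[i:]+S[:i]):
  rot[0] = bamboozlJEV$
  rot[1] = amboozlJEV$b
  rot[2] = mboozlJEV$ba
  rot[3] = boozlJEV$bam
  rot[4] = oozlJEV$bamb
  rot[5] = ozlJEV$bambo
  rot[6] = zlJEV$bamboo
  rot[7] = lJEV$bambooz
  rot[8] = JEV$bamboozl
  rot[9] = EV$bamboozlJ
  rot[10] = V$bamboozlJE
  rot[11] = $bamboozlJEV
Sorted (with $ < everything):
  sorted[0] = $bamboozlJEV  (last char: 'V')
  sorted[1] = EV$bamboozlJ  (last char: 'J')
  sorted[2] = JEV$bamboozl  (last char: 'l')
  sorted[3] = V$bamboozlJE  (last char: 'E')
  sorted[4] = amboozlJEV$b  (last char: 'b')
  sorted[5] = bamboozlJEV$  (last char: '$')
  sorted[6] = boozlJEV$bam  (last char: 'm')
  sorted[7] = lJEV$bambooz  (last char: 'z')
  sorted[8] = mboozlJEV$ba  (last char: 'a')
  sorted[9] = oozlJEV$bamb  (last char: 'b')
  sorted[10] = ozlJEV$bambo  (last char: 'o')
  sorted[11] = zlJEV$bamboo  (last char: 'o')
Last column: VJlEb$mzaboo
Original string S is at sorted index 5

Answer: VJlEb$mzaboo
5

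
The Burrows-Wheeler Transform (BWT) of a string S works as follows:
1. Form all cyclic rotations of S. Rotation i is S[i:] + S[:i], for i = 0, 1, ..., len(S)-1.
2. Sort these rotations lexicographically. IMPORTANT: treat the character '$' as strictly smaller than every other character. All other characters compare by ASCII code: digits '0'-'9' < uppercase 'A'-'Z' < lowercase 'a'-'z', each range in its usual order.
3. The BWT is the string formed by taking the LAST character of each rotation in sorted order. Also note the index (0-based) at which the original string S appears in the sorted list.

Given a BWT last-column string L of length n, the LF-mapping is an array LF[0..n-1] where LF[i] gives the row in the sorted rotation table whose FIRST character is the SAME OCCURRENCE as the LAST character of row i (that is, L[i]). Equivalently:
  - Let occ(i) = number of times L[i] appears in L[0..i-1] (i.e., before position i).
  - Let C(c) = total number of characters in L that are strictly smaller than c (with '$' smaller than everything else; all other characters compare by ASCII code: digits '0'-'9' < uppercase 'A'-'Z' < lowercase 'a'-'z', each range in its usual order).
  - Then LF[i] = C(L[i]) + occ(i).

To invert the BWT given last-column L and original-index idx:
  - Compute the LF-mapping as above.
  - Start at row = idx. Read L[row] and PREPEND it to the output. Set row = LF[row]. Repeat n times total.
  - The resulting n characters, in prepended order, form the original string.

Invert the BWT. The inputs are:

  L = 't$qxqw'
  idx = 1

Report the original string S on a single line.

Answer: qqwxt$

Derivation:
LF mapping: 3 0 1 5 2 4
Walk LF starting at row 1, prepending L[row]:
  step 1: row=1, L[1]='$', prepend. Next row=LF[1]=0
  step 2: row=0, L[0]='t', prepend. Next row=LF[0]=3
  step 3: row=3, L[3]='x', prepend. Next row=LF[3]=5
  step 4: row=5, L[5]='w', prepend. Next row=LF[5]=4
  step 5: row=4, L[4]='q', prepend. Next row=LF[4]=2
  step 6: row=2, L[2]='q', prepend. Next row=LF[2]=1
Reversed output: qqwxt$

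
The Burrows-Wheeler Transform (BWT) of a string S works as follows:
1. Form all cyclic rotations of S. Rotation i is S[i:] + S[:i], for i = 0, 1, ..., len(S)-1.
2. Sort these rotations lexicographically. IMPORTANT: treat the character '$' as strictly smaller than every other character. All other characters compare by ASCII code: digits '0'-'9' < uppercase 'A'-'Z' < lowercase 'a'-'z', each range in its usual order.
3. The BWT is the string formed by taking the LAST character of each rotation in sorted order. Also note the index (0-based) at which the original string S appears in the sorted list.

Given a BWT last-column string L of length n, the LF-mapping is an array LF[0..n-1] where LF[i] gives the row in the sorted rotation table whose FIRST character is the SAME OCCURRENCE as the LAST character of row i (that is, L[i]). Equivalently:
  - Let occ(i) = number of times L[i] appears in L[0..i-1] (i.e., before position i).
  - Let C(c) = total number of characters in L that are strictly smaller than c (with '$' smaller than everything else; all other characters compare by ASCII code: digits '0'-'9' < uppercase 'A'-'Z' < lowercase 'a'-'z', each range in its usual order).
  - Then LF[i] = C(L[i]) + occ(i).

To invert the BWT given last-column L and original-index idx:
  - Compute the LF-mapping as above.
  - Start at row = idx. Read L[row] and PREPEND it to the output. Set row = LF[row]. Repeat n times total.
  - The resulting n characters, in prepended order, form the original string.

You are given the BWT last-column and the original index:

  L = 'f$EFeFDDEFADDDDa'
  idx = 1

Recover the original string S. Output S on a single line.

LF mapping: 15 0 8 10 14 11 2 3 9 12 1 4 5 6 7 13
Walk LF starting at row 1, prepending L[row]:
  step 1: row=1, L[1]='$', prepend. Next row=LF[1]=0
  step 2: row=0, L[0]='f', prepend. Next row=LF[0]=15
  step 3: row=15, L[15]='a', prepend. Next row=LF[15]=13
  step 4: row=13, L[13]='D', prepend. Next row=LF[13]=6
  step 5: row=6, L[6]='D', prepend. Next row=LF[6]=2
  step 6: row=2, L[2]='E', prepend. Next row=LF[2]=8
  step 7: row=8, L[8]='E', prepend. Next row=LF[8]=9
  step 8: row=9, L[9]='F', prepend. Next row=LF[9]=12
  step 9: row=12, L[12]='D', prepend. Next row=LF[12]=5
  step 10: row=5, L[5]='F', prepend. Next row=LF[5]=11
  step 11: row=11, L[11]='D', prepend. Next row=LF[11]=4
  step 12: row=4, L[4]='e', prepend. Next row=LF[4]=14
  step 13: row=14, L[14]='D', prepend. Next row=LF[14]=7
  step 14: row=7, L[7]='D', prepend. Next row=LF[7]=3
  step 15: row=3, L[3]='F', prepend. Next row=LF[3]=10
  step 16: row=10, L[10]='A', prepend. Next row=LF[10]=1
Reversed output: AFDDeDFDFEEDDaf$

Answer: AFDDeDFDFEEDDaf$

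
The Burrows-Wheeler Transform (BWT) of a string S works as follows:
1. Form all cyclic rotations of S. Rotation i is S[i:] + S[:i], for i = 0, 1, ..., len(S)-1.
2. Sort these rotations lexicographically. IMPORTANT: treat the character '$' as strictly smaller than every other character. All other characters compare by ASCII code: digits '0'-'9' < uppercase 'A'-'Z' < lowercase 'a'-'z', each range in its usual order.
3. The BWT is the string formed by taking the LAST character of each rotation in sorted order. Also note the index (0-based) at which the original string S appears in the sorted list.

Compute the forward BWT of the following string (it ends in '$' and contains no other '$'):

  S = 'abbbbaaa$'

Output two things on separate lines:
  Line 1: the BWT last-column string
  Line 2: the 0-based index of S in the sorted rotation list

All 9 rotations (rotation i = S[i:]+S[:i]):
  rot[0] = abbbbaaa$
  rot[1] = bbbbaaa$a
  rot[2] = bbbaaa$ab
  rot[3] = bbaaa$abb
  rot[4] = baaa$abbb
  rot[5] = aaa$abbbb
  rot[6] = aa$abbbba
  rot[7] = a$abbbbaa
  rot[8] = $abbbbaaa
Sorted (with $ < everything):
  sorted[0] = $abbbbaaa  (last char: 'a')
  sorted[1] = a$abbbbaa  (last char: 'a')
  sorted[2] = aa$abbbba  (last char: 'a')
  sorted[3] = aaa$abbbb  (last char: 'b')
  sorted[4] = abbbbaaa$  (last char: '$')
  sorted[5] = baaa$abbb  (last char: 'b')
  sorted[6] = bbaaa$abb  (last char: 'b')
  sorted[7] = bbbaaa$ab  (last char: 'b')
  sorted[8] = bbbbaaa$a  (last char: 'a')
Last column: aaab$bbba
Original string S is at sorted index 4

Answer: aaab$bbba
4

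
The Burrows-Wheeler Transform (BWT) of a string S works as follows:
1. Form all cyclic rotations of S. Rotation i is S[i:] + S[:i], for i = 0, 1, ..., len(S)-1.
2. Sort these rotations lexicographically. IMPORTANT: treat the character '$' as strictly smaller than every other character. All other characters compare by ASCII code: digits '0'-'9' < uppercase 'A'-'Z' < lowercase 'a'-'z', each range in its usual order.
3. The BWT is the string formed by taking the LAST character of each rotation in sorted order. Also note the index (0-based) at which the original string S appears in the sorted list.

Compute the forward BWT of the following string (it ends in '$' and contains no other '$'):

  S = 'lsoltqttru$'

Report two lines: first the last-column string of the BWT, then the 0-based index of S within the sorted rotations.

All 11 rotations (rotation i = S[i:]+S[:i]):
  rot[0] = lsoltqttru$
  rot[1] = soltqttru$l
  rot[2] = oltqttru$ls
  rot[3] = ltqttru$lso
  rot[4] = tqttru$lsol
  rot[5] = qttru$lsolt
  rot[6] = ttru$lsoltq
  rot[7] = tru$lsoltqt
  rot[8] = ru$lsoltqtt
  rot[9] = u$lsoltqttr
  rot[10] = $lsoltqttru
Sorted (with $ < everything):
  sorted[0] = $lsoltqttru  (last char: 'u')
  sorted[1] = lsoltqttru$  (last char: '$')
  sorted[2] = ltqttru$lso  (last char: 'o')
  sorted[3] = oltqttru$ls  (last char: 's')
  sorted[4] = qttru$lsolt  (last char: 't')
  sorted[5] = ru$lsoltqtt  (last char: 't')
  sorted[6] = soltqttru$l  (last char: 'l')
  sorted[7] = tqttru$lsol  (last char: 'l')
  sorted[8] = tru$lsoltqt  (last char: 't')
  sorted[9] = ttru$lsoltq  (last char: 'q')
  sorted[10] = u$lsoltqttr  (last char: 'r')
Last column: u$osttlltqr
Original string S is at sorted index 1

Answer: u$osttlltqr
1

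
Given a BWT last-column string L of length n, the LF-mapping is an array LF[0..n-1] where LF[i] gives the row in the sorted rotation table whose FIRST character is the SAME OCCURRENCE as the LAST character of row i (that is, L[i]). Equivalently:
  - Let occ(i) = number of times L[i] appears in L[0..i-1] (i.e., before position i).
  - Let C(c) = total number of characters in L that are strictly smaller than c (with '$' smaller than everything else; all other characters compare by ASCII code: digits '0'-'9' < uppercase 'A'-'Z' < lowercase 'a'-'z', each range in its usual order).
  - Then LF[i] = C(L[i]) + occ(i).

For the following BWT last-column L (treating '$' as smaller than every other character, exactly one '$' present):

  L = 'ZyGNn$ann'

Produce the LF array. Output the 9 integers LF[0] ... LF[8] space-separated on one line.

Char counts: '$':1, 'G':1, 'N':1, 'Z':1, 'a':1, 'n':3, 'y':1
C (first-col start): C('$')=0, C('G')=1, C('N')=2, C('Z')=3, C('a')=4, C('n')=5, C('y')=8
L[0]='Z': occ=0, LF[0]=C('Z')+0=3+0=3
L[1]='y': occ=0, LF[1]=C('y')+0=8+0=8
L[2]='G': occ=0, LF[2]=C('G')+0=1+0=1
L[3]='N': occ=0, LF[3]=C('N')+0=2+0=2
L[4]='n': occ=0, LF[4]=C('n')+0=5+0=5
L[5]='$': occ=0, LF[5]=C('$')+0=0+0=0
L[6]='a': occ=0, LF[6]=C('a')+0=4+0=4
L[7]='n': occ=1, LF[7]=C('n')+1=5+1=6
L[8]='n': occ=2, LF[8]=C('n')+2=5+2=7

Answer: 3 8 1 2 5 0 4 6 7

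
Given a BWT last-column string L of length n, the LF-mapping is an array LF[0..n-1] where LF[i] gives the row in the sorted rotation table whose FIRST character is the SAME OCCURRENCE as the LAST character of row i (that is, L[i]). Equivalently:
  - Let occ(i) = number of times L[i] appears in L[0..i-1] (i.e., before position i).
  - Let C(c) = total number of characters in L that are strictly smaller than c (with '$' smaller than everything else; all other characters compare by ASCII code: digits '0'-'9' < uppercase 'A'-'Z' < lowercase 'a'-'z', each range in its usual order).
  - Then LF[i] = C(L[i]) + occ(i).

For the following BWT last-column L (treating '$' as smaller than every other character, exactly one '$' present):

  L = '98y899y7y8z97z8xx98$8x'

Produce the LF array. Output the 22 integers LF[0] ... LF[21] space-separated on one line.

Answer: 9 3 17 4 10 11 18 1 19 5 20 12 2 21 6 14 15 13 7 0 8 16

Derivation:
Char counts: '$':1, '7':2, '8':6, '9':5, 'x':3, 'y':3, 'z':2
C (first-col start): C('$')=0, C('7')=1, C('8')=3, C('9')=9, C('x')=14, C('y')=17, C('z')=20
L[0]='9': occ=0, LF[0]=C('9')+0=9+0=9
L[1]='8': occ=0, LF[1]=C('8')+0=3+0=3
L[2]='y': occ=0, LF[2]=C('y')+0=17+0=17
L[3]='8': occ=1, LF[3]=C('8')+1=3+1=4
L[4]='9': occ=1, LF[4]=C('9')+1=9+1=10
L[5]='9': occ=2, LF[5]=C('9')+2=9+2=11
L[6]='y': occ=1, LF[6]=C('y')+1=17+1=18
L[7]='7': occ=0, LF[7]=C('7')+0=1+0=1
L[8]='y': occ=2, LF[8]=C('y')+2=17+2=19
L[9]='8': occ=2, LF[9]=C('8')+2=3+2=5
L[10]='z': occ=0, LF[10]=C('z')+0=20+0=20
L[11]='9': occ=3, LF[11]=C('9')+3=9+3=12
L[12]='7': occ=1, LF[12]=C('7')+1=1+1=2
L[13]='z': occ=1, LF[13]=C('z')+1=20+1=21
L[14]='8': occ=3, LF[14]=C('8')+3=3+3=6
L[15]='x': occ=0, LF[15]=C('x')+0=14+0=14
L[16]='x': occ=1, LF[16]=C('x')+1=14+1=15
L[17]='9': occ=4, LF[17]=C('9')+4=9+4=13
L[18]='8': occ=4, LF[18]=C('8')+4=3+4=7
L[19]='$': occ=0, LF[19]=C('$')+0=0+0=0
L[20]='8': occ=5, LF[20]=C('8')+5=3+5=8
L[21]='x': occ=2, LF[21]=C('x')+2=14+2=16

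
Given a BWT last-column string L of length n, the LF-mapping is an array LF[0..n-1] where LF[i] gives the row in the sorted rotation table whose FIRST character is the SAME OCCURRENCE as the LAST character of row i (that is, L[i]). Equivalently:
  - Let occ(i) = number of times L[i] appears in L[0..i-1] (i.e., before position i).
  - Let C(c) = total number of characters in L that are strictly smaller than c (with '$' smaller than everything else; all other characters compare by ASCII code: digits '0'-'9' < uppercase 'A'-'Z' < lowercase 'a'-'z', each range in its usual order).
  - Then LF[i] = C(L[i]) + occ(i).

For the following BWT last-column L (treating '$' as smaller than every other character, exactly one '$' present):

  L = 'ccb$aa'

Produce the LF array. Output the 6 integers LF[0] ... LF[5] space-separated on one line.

Char counts: '$':1, 'a':2, 'b':1, 'c':2
C (first-col start): C('$')=0, C('a')=1, C('b')=3, C('c')=4
L[0]='c': occ=0, LF[0]=C('c')+0=4+0=4
L[1]='c': occ=1, LF[1]=C('c')+1=4+1=5
L[2]='b': occ=0, LF[2]=C('b')+0=3+0=3
L[3]='$': occ=0, LF[3]=C('$')+0=0+0=0
L[4]='a': occ=0, LF[4]=C('a')+0=1+0=1
L[5]='a': occ=1, LF[5]=C('a')+1=1+1=2

Answer: 4 5 3 0 1 2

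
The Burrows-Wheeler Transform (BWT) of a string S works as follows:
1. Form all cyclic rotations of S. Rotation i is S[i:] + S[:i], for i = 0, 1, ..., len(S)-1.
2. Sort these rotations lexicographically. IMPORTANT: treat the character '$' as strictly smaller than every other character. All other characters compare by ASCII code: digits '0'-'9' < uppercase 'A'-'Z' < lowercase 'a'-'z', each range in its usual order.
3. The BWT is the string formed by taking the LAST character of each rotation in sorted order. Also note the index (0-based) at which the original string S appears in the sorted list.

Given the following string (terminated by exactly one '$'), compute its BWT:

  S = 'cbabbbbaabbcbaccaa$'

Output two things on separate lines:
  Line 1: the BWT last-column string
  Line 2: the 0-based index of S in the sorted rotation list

All 19 rotations (rotation i = S[i:]+S[:i]):
  rot[0] = cbabbbbaabbcbaccaa$
  rot[1] = babbbbaabbcbaccaa$c
  rot[2] = abbbbaabbcbaccaa$cb
  rot[3] = bbbbaabbcbaccaa$cba
  rot[4] = bbbaabbcbaccaa$cbab
  rot[5] = bbaabbcbaccaa$cbabb
  rot[6] = baabbcbaccaa$cbabbb
  rot[7] = aabbcbaccaa$cbabbbb
  rot[8] = abbcbaccaa$cbabbbba
  rot[9] = bbcbaccaa$cbabbbbaa
  rot[10] = bcbaccaa$cbabbbbaab
  rot[11] = cbaccaa$cbabbbbaabb
  rot[12] = baccaa$cbabbbbaabbc
  rot[13] = accaa$cbabbbbaabbcb
  rot[14] = ccaa$cbabbbbaabbcba
  rot[15] = caa$cbabbbbaabbcbac
  rot[16] = aa$cbabbbbaabbcbacc
  rot[17] = a$cbabbbbaabbcbacca
  rot[18] = $cbabbbbaabbcbaccaa
Sorted (with $ < everything):
  sorted[0] = $cbabbbbaabbcbaccaa  (last char: 'a')
  sorted[1] = a$cbabbbbaabbcbacca  (last char: 'a')
  sorted[2] = aa$cbabbbbaabbcbacc  (last char: 'c')
  sorted[3] = aabbcbaccaa$cbabbbb  (last char: 'b')
  sorted[4] = abbbbaabbcbaccaa$cb  (last char: 'b')
  sorted[5] = abbcbaccaa$cbabbbba  (last char: 'a')
  sorted[6] = accaa$cbabbbbaabbcb  (last char: 'b')
  sorted[7] = baabbcbaccaa$cbabbb  (last char: 'b')
  sorted[8] = babbbbaabbcbaccaa$c  (last char: 'c')
  sorted[9] = baccaa$cbabbbbaabbc  (last char: 'c')
  sorted[10] = bbaabbcbaccaa$cbabb  (last char: 'b')
  sorted[11] = bbbaabbcbaccaa$cbab  (last char: 'b')
  sorted[12] = bbbbaabbcbaccaa$cba  (last char: 'a')
  sorted[13] = bbcbaccaa$cbabbbbaa  (last char: 'a')
  sorted[14] = bcbaccaa$cbabbbbaab  (last char: 'b')
  sorted[15] = caa$cbabbbbaabbcbac  (last char: 'c')
  sorted[16] = cbabbbbaabbcbaccaa$  (last char: '$')
  sorted[17] = cbaccaa$cbabbbbaabb  (last char: 'b')
  sorted[18] = ccaa$cbabbbbaabbcba  (last char: 'a')
Last column: aacbbabbccbbaabc$ba
Original string S is at sorted index 16

Answer: aacbbabbccbbaabc$ba
16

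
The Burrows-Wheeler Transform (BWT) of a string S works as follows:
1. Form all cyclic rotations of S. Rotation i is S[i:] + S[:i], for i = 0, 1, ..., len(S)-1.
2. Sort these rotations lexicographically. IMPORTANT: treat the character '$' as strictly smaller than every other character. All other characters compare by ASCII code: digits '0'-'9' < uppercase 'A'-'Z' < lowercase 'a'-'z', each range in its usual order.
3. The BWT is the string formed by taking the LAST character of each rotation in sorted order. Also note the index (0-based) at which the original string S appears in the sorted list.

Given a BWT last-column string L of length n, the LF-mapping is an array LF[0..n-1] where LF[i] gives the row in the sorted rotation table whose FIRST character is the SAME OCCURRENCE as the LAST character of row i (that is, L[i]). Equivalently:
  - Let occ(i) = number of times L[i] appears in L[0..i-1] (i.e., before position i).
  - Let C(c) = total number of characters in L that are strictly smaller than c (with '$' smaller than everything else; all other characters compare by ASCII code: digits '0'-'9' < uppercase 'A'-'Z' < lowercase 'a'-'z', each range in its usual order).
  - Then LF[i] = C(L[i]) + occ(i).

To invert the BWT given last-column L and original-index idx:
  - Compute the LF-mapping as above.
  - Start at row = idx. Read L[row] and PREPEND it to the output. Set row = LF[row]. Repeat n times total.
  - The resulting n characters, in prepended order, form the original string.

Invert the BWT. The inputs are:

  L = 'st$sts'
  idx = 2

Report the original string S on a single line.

Answer: sstts$

Derivation:
LF mapping: 1 4 0 2 5 3
Walk LF starting at row 2, prepending L[row]:
  step 1: row=2, L[2]='$', prepend. Next row=LF[2]=0
  step 2: row=0, L[0]='s', prepend. Next row=LF[0]=1
  step 3: row=1, L[1]='t', prepend. Next row=LF[1]=4
  step 4: row=4, L[4]='t', prepend. Next row=LF[4]=5
  step 5: row=5, L[5]='s', prepend. Next row=LF[5]=3
  step 6: row=3, L[3]='s', prepend. Next row=LF[3]=2
Reversed output: sstts$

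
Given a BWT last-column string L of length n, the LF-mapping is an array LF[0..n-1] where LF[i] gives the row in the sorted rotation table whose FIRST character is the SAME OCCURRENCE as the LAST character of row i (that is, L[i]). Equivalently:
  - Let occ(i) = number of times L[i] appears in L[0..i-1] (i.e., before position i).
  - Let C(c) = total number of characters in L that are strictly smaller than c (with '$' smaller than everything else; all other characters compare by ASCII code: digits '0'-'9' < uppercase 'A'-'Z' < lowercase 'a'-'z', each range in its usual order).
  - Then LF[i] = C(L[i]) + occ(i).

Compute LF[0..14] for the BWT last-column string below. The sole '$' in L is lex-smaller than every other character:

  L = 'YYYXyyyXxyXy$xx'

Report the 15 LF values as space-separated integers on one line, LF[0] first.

Answer: 4 5 6 1 10 11 12 2 7 13 3 14 0 8 9

Derivation:
Char counts: '$':1, 'X':3, 'Y':3, 'x':3, 'y':5
C (first-col start): C('$')=0, C('X')=1, C('Y')=4, C('x')=7, C('y')=10
L[0]='Y': occ=0, LF[0]=C('Y')+0=4+0=4
L[1]='Y': occ=1, LF[1]=C('Y')+1=4+1=5
L[2]='Y': occ=2, LF[2]=C('Y')+2=4+2=6
L[3]='X': occ=0, LF[3]=C('X')+0=1+0=1
L[4]='y': occ=0, LF[4]=C('y')+0=10+0=10
L[5]='y': occ=1, LF[5]=C('y')+1=10+1=11
L[6]='y': occ=2, LF[6]=C('y')+2=10+2=12
L[7]='X': occ=1, LF[7]=C('X')+1=1+1=2
L[8]='x': occ=0, LF[8]=C('x')+0=7+0=7
L[9]='y': occ=3, LF[9]=C('y')+3=10+3=13
L[10]='X': occ=2, LF[10]=C('X')+2=1+2=3
L[11]='y': occ=4, LF[11]=C('y')+4=10+4=14
L[12]='$': occ=0, LF[12]=C('$')+0=0+0=0
L[13]='x': occ=1, LF[13]=C('x')+1=7+1=8
L[14]='x': occ=2, LF[14]=C('x')+2=7+2=9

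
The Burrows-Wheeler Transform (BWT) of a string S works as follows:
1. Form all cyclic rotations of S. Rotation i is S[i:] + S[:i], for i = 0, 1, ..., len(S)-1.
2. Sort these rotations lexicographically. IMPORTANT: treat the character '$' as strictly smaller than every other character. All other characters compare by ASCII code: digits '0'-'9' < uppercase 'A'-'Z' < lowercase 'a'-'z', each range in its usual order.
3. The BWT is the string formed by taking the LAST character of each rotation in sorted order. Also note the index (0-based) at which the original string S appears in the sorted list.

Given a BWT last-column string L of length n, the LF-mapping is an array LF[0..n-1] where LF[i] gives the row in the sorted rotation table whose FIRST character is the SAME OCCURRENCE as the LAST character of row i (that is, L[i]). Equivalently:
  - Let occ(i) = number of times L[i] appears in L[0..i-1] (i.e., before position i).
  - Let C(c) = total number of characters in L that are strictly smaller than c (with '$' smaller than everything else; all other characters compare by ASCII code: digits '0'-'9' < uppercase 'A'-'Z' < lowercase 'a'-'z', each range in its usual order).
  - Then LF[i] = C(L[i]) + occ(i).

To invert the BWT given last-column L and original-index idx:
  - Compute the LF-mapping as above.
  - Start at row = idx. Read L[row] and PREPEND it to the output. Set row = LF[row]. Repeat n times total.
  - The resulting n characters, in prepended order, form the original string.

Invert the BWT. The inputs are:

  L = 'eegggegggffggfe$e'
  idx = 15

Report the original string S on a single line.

LF mapping: 1 2 9 10 11 3 12 13 14 6 7 15 16 8 4 0 5
Walk LF starting at row 15, prepending L[row]:
  step 1: row=15, L[15]='$', prepend. Next row=LF[15]=0
  step 2: row=0, L[0]='e', prepend. Next row=LF[0]=1
  step 3: row=1, L[1]='e', prepend. Next row=LF[1]=2
  step 4: row=2, L[2]='g', prepend. Next row=LF[2]=9
  step 5: row=9, L[9]='f', prepend. Next row=LF[9]=6
  step 6: row=6, L[6]='g', prepend. Next row=LF[6]=12
  step 7: row=12, L[12]='g', prepend. Next row=LF[12]=16
  step 8: row=16, L[16]='e', prepend. Next row=LF[16]=5
  step 9: row=5, L[5]='e', prepend. Next row=LF[5]=3
  step 10: row=3, L[3]='g', prepend. Next row=LF[3]=10
  step 11: row=10, L[10]='f', prepend. Next row=LF[10]=7
  step 12: row=7, L[7]='g', prepend. Next row=LF[7]=13
  step 13: row=13, L[13]='f', prepend. Next row=LF[13]=8
  step 14: row=8, L[8]='g', prepend. Next row=LF[8]=14
  step 15: row=14, L[14]='e', prepend. Next row=LF[14]=4
  step 16: row=4, L[4]='g', prepend. Next row=LF[4]=11
  step 17: row=11, L[11]='g', prepend. Next row=LF[11]=15
Reversed output: ggegfgfgeeggfgee$

Answer: ggegfgfgeeggfgee$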